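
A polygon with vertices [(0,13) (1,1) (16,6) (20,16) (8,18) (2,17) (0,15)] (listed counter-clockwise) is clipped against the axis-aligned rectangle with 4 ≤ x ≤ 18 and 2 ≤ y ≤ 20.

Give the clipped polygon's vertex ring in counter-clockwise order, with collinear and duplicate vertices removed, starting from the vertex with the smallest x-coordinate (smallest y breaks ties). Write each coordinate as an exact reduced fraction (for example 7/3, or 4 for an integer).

Clipped polygon: [(4,2) (16,6) (18,11) (18,49/3) (8,18) (4,52/3)]

1. After x ≥ 4: [(4,2) (16,6) (20,16) (8,18) (4,52/3)]
2. After x ≤ 18: [(4,2) (16,6) (18,11) (18,49/3) (8,18) (4,52/3)]
3. After y ≥ 2: [(4,2) (16,6) (18,11) (18,49/3) (8,18) (4,52/3)]
4. After y ≤ 20: [(4,2) (16,6) (18,11) (18,49/3) (8,18) (4,52/3)]
5. Canonical ring: [(4,2) (16,6) (18,11) (18,49/3) (8,18) (4,52/3)]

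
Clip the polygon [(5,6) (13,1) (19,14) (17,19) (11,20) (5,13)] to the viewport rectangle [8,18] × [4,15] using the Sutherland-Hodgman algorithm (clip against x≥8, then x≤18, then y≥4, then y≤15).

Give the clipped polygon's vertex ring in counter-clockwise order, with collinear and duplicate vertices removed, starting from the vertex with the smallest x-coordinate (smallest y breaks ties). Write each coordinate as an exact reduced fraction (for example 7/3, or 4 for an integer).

Clipped polygon: [(8,33/8) (41/5,4) (187/13,4) (18,71/6) (18,15) (8,15)]

1. After x ≥ 8: [(8,33/8) (13,1) (19,14) (17,19) (11,20) (8,33/2)]
2. After x ≤ 18: [(8,33/8) (13,1) (18,71/6) (18,33/2) (17,19) (11,20) (8,33/2)]
3. After y ≥ 4: [(8,33/8) (41/5,4) (187/13,4) (18,71/6) (18,33/2) (17,19) (11,20) (8,33/2)]
4. After y ≤ 15: [(8,15) (8,33/8) (41/5,4) (187/13,4) (18,71/6) (18,15)]
5. Canonical ring: [(8,33/8) (41/5,4) (187/13,4) (18,71/6) (18,15) (8,15)]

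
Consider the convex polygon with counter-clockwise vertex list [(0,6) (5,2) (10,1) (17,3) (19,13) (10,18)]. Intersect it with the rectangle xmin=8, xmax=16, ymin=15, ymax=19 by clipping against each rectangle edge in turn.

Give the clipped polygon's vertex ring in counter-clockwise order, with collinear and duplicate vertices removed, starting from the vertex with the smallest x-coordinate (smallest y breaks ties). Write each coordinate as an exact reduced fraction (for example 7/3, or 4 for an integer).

Clipped polygon: [(8,15) (77/5,15) (10,18) (8,78/5)]

1. After x ≥ 8: [(8,78/5) (8,7/5) (10,1) (17,3) (19,13) (10,18)]
2. After x ≤ 16: [(8,78/5) (8,7/5) (10,1) (16,19/7) (16,44/3) (10,18)]
3. After y ≥ 15: [(8,78/5) (8,15) (77/5,15) (10,18)]
4. After y ≤ 19: [(8,78/5) (8,15) (77/5,15) (10,18)]
5. Canonical ring: [(8,15) (77/5,15) (10,18) (8,78/5)]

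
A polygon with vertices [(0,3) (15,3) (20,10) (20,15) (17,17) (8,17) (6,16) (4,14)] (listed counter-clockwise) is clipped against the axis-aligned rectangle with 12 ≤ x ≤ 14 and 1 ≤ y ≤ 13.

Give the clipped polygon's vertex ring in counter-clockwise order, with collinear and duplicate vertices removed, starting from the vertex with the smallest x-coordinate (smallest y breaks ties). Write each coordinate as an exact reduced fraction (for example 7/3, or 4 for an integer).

Clipped polygon: [(12,3) (14,3) (14,13) (12,13)]

1. After x ≥ 12: [(12,3) (15,3) (20,10) (20,15) (17,17) (12,17)]
2. After x ≤ 14: [(12,3) (14,3) (14,17) (12,17)]
3. After y ≥ 1: [(12,3) (14,3) (14,17) (12,17)]
4. After y ≤ 13: [(12,13) (12,3) (14,3) (14,13)]
5. Canonical ring: [(12,3) (14,3) (14,13) (12,13)]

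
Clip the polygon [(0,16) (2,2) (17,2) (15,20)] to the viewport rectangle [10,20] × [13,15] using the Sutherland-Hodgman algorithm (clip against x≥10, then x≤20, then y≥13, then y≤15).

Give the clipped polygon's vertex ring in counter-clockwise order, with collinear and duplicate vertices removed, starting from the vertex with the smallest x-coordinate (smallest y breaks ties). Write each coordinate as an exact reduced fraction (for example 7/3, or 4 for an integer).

1. After x ≥ 10: [(10,56/3) (10,2) (17,2) (15,20)]
2. After x ≤ 20: [(10,56/3) (10,2) (17,2) (15,20)]
3. After y ≥ 13: [(10,56/3) (10,13) (142/9,13) (15,20)]
4. After y ≤ 15: [(10,15) (10,13) (142/9,13) (140/9,15)]
5. Canonical ring: [(10,13) (142/9,13) (140/9,15) (10,15)]

Clipped polygon: [(10,13) (142/9,13) (140/9,15) (10,15)]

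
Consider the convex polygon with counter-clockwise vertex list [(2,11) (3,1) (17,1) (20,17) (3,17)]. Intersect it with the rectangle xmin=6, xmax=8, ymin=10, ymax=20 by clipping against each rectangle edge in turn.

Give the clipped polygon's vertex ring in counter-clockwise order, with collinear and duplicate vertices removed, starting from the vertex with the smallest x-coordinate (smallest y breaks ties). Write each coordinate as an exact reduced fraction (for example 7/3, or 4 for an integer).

Clipped polygon: [(6,10) (8,10) (8,17) (6,17)]

1. After x ≥ 6: [(6,1) (17,1) (20,17) (6,17)]
2. After x ≤ 8: [(6,1) (8,1) (8,17) (6,17)]
3. After y ≥ 10: [(6,10) (8,10) (8,17) (6,17)]
4. After y ≤ 20: [(6,10) (8,10) (8,17) (6,17)]
5. Canonical ring: [(6,10) (8,10) (8,17) (6,17)]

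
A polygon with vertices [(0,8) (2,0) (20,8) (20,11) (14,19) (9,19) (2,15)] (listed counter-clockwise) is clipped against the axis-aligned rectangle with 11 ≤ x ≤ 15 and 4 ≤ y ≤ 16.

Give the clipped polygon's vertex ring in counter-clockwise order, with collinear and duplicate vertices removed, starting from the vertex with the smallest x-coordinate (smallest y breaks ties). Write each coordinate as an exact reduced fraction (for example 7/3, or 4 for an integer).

Clipped polygon: [(11,4) (15,52/9) (15,16) (11,16)]

1. After x ≥ 11: [(11,4) (20,8) (20,11) (14,19) (11,19)]
2. After x ≤ 15: [(11,4) (15,52/9) (15,53/3) (14,19) (11,19)]
3. After y ≥ 4: [(11,4) (15,52/9) (15,53/3) (14,19) (11,19)]
4. After y ≤ 16: [(11,16) (11,4) (15,52/9) (15,16)]
5. Canonical ring: [(11,4) (15,52/9) (15,16) (11,16)]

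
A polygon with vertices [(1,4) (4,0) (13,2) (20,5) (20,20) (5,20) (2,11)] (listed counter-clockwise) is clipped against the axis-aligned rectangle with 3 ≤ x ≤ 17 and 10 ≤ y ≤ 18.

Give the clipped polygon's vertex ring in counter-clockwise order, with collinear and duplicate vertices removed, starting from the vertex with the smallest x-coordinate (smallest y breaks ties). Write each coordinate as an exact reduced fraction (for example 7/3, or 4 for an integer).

1. After x ≥ 3: [(3,4/3) (4,0) (13,2) (20,5) (20,20) (5,20) (3,14)]
2. After x ≤ 17: [(3,4/3) (4,0) (13,2) (17,26/7) (17,20) (5,20) (3,14)]
3. After y ≥ 10: [(3,10) (17,10) (17,20) (5,20) (3,14)]
4. After y ≤ 18: [(3,10) (17,10) (17,18) (13/3,18) (3,14)]
5. Canonical ring: [(3,10) (17,10) (17,18) (13/3,18) (3,14)]

Clipped polygon: [(3,10) (17,10) (17,18) (13/3,18) (3,14)]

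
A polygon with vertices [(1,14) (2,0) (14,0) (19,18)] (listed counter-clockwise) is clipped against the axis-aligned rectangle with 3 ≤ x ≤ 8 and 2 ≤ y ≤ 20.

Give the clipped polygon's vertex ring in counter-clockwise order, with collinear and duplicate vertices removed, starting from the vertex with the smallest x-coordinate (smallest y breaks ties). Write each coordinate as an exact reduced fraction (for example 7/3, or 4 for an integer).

1. After x ≥ 3: [(3,130/9) (3,0) (14,0) (19,18)]
2. After x ≤ 8: [(8,140/9) (3,130/9) (3,0) (8,0)]
3. After y ≥ 2: [(8,2) (8,140/9) (3,130/9) (3,2)]
4. After y ≤ 20: [(8,2) (8,140/9) (3,130/9) (3,2)]
5. Canonical ring: [(3,2) (8,2) (8,140/9) (3,130/9)]

Clipped polygon: [(3,2) (8,2) (8,140/9) (3,130/9)]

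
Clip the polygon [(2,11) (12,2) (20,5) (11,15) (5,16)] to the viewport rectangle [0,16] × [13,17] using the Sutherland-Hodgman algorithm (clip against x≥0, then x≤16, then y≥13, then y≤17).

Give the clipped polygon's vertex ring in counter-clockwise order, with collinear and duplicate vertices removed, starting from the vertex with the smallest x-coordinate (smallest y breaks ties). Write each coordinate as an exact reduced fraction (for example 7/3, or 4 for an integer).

Clipped polygon: [(16/5,13) (64/5,13) (11,15) (5,16)]

1. After x ≥ 0: [(2,11) (12,2) (20,5) (11,15) (5,16)]
2. After x ≤ 16: [(2,11) (12,2) (16,7/2) (16,85/9) (11,15) (5,16)]
3. After y ≥ 13: [(16/5,13) (64/5,13) (11,15) (5,16)]
4. After y ≤ 17: [(16/5,13) (64/5,13) (11,15) (5,16)]
5. Canonical ring: [(16/5,13) (64/5,13) (11,15) (5,16)]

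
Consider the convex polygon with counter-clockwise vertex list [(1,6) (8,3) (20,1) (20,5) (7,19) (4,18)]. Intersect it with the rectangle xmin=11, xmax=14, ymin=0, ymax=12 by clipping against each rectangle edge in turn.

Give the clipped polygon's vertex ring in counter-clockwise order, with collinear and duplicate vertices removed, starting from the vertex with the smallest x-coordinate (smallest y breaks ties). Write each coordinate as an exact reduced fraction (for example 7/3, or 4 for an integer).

Clipped polygon: [(11,5/2) (14,2) (14,149/13) (27/2,12) (11,12)]

1. After x ≥ 11: [(11,5/2) (20,1) (20,5) (11,191/13)]
2. After x ≤ 14: [(11,5/2) (14,2) (14,149/13) (11,191/13)]
3. After y ≥ 0: [(11,5/2) (14,2) (14,149/13) (11,191/13)]
4. After y ≤ 12: [(11,12) (11,5/2) (14,2) (14,149/13) (27/2,12)]
5. Canonical ring: [(11,5/2) (14,2) (14,149/13) (27/2,12) (11,12)]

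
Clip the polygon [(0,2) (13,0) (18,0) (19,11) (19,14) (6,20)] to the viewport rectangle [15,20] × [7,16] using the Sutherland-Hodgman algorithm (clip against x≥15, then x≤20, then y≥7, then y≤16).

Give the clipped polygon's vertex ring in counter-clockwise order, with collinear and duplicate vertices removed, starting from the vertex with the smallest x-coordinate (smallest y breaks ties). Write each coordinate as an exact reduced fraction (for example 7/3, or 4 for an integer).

Clipped polygon: [(15,7) (205/11,7) (19,11) (19,14) (15,206/13)]

1. After x ≥ 15: [(15,0) (18,0) (19,11) (19,14) (15,206/13)]
2. After x ≤ 20: [(15,0) (18,0) (19,11) (19,14) (15,206/13)]
3. After y ≥ 7: [(15,7) (205/11,7) (19,11) (19,14) (15,206/13)]
4. After y ≤ 16: [(15,7) (205/11,7) (19,11) (19,14) (15,206/13)]
5. Canonical ring: [(15,7) (205/11,7) (19,11) (19,14) (15,206/13)]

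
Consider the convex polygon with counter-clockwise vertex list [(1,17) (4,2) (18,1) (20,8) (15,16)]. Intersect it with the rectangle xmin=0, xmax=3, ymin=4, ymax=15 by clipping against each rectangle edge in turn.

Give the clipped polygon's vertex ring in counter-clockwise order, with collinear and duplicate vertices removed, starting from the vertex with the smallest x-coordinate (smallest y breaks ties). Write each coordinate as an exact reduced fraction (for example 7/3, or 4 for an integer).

Clipped polygon: [(7/5,15) (3,7) (3,15)]

1. After x ≥ 0: [(1,17) (4,2) (18,1) (20,8) (15,16)]
2. After x ≤ 3: [(3,118/7) (1,17) (3,7)]
3. After y ≥ 4: [(3,118/7) (1,17) (3,7)]
4. After y ≤ 15: [(3,15) (7/5,15) (3,7)]
5. Canonical ring: [(7/5,15) (3,7) (3,15)]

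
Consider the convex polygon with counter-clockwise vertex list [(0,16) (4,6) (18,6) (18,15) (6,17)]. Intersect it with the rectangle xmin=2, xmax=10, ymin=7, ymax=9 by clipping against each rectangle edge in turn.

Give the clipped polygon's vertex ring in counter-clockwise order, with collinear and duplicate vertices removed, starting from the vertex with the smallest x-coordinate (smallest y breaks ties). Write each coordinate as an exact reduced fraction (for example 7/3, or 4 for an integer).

1. After x ≥ 2: [(2,49/3) (2,11) (4,6) (18,6) (18,15) (6,17)]
2. After x ≤ 10: [(2,49/3) (2,11) (4,6) (10,6) (10,49/3) (6,17)]
3. After y ≥ 7: [(2,49/3) (2,11) (18/5,7) (10,7) (10,49/3) (6,17)]
4. After y ≤ 9: [(14/5,9) (18/5,7) (10,7) (10,9)]
5. Canonical ring: [(14/5,9) (18/5,7) (10,7) (10,9)]

Clipped polygon: [(14/5,9) (18/5,7) (10,7) (10,9)]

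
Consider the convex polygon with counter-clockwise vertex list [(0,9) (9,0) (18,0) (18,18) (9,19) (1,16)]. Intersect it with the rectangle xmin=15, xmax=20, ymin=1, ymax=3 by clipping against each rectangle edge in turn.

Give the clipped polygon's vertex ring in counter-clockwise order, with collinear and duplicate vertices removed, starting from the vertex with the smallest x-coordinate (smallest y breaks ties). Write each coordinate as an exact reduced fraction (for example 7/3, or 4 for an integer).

Clipped polygon: [(15,1) (18,1) (18,3) (15,3)]

1. After x ≥ 15: [(15,0) (18,0) (18,18) (15,55/3)]
2. After x ≤ 20: [(15,0) (18,0) (18,18) (15,55/3)]
3. After y ≥ 1: [(15,1) (18,1) (18,18) (15,55/3)]
4. After y ≤ 3: [(15,3) (15,1) (18,1) (18,3)]
5. Canonical ring: [(15,1) (18,1) (18,3) (15,3)]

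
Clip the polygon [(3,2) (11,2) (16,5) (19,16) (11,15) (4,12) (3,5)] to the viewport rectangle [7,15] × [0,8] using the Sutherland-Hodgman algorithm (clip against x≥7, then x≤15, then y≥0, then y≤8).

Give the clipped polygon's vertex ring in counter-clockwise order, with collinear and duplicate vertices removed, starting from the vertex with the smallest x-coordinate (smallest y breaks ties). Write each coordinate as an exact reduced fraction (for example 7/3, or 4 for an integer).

1. After x ≥ 7: [(7,2) (11,2) (16,5) (19,16) (11,15) (7,93/7)]
2. After x ≤ 15: [(7,2) (11,2) (15,22/5) (15,31/2) (11,15) (7,93/7)]
3. After y ≥ 0: [(7,2) (11,2) (15,22/5) (15,31/2) (11,15) (7,93/7)]
4. After y ≤ 8: [(7,8) (7,2) (11,2) (15,22/5) (15,8)]
5. Canonical ring: [(7,2) (11,2) (15,22/5) (15,8) (7,8)]

Clipped polygon: [(7,2) (11,2) (15,22/5) (15,8) (7,8)]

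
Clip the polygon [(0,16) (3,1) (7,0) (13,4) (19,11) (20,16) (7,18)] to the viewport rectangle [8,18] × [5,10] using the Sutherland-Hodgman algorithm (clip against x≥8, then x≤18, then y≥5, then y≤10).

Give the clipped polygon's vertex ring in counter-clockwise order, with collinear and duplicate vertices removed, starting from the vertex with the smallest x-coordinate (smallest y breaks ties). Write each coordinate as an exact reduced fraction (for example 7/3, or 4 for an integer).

1. After x ≥ 8: [(8,2/3) (13,4) (19,11) (20,16) (8,232/13)]
2. After x ≤ 18: [(8,2/3) (13,4) (18,59/6) (18,212/13) (8,232/13)]
3. After y ≥ 5: [(8,5) (97/7,5) (18,59/6) (18,212/13) (8,232/13)]
4. After y ≤ 10: [(8,10) (8,5) (97/7,5) (18,59/6) (18,10)]
5. Canonical ring: [(8,5) (97/7,5) (18,59/6) (18,10) (8,10)]

Clipped polygon: [(8,5) (97/7,5) (18,59/6) (18,10) (8,10)]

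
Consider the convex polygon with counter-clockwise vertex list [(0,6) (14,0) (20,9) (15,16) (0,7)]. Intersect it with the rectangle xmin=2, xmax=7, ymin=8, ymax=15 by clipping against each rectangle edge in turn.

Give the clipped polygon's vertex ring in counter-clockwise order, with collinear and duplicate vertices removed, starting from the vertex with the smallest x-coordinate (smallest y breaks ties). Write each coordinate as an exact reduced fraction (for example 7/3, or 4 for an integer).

Clipped polygon: [(2,8) (7,8) (7,56/5) (2,41/5)]

1. After x ≥ 2: [(2,36/7) (14,0) (20,9) (15,16) (2,41/5)]
2. After x ≤ 7: [(2,36/7) (7,3) (7,56/5) (2,41/5)]
3. After y ≥ 8: [(2,8) (7,8) (7,56/5) (2,41/5)]
4. After y ≤ 15: [(2,8) (7,8) (7,56/5) (2,41/5)]
5. Canonical ring: [(2,8) (7,8) (7,56/5) (2,41/5)]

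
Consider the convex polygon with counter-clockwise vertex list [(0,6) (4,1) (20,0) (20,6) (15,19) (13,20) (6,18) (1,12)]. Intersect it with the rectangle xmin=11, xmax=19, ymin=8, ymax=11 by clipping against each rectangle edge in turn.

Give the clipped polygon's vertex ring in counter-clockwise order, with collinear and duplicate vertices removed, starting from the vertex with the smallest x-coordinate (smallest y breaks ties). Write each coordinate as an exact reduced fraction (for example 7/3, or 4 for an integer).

1. After x ≥ 11: [(11,9/16) (20,0) (20,6) (15,19) (13,20) (11,136/7)]
2. After x ≤ 19: [(11,9/16) (19,1/16) (19,43/5) (15,19) (13,20) (11,136/7)]
3. After y ≥ 8: [(11,8) (19,8) (19,43/5) (15,19) (13,20) (11,136/7)]
4. After y ≤ 11: [(11,11) (11,8) (19,8) (19,43/5) (235/13,11)]
5. Canonical ring: [(11,8) (19,8) (19,43/5) (235/13,11) (11,11)]

Clipped polygon: [(11,8) (19,8) (19,43/5) (235/13,11) (11,11)]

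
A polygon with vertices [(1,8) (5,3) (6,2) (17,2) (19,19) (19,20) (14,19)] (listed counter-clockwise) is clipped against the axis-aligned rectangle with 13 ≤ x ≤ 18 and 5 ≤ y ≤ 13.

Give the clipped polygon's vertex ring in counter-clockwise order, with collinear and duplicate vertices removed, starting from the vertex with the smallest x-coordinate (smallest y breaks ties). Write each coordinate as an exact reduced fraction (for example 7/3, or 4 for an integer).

1. After x ≥ 13: [(13,236/13) (13,2) (17,2) (19,19) (19,20) (14,19)]
2. After x ≤ 18: [(13,236/13) (13,2) (17,2) (18,21/2) (18,99/5) (14,19)]
3. After y ≥ 5: [(13,236/13) (13,5) (295/17,5) (18,21/2) (18,99/5) (14,19)]
4. After y ≤ 13: [(13,13) (13,5) (295/17,5) (18,21/2) (18,13)]
5. Canonical ring: [(13,5) (295/17,5) (18,21/2) (18,13) (13,13)]

Clipped polygon: [(13,5) (295/17,5) (18,21/2) (18,13) (13,13)]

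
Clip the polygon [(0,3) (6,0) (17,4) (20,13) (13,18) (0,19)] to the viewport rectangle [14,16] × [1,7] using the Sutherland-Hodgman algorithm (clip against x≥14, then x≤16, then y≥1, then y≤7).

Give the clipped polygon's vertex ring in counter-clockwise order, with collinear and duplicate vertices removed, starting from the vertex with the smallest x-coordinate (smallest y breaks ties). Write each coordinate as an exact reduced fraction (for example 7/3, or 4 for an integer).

Clipped polygon: [(14,32/11) (16,40/11) (16,7) (14,7)]

1. After x ≥ 14: [(14,32/11) (17,4) (20,13) (14,121/7)]
2. After x ≤ 16: [(14,32/11) (16,40/11) (16,111/7) (14,121/7)]
3. After y ≥ 1: [(14,32/11) (16,40/11) (16,111/7) (14,121/7)]
4. After y ≤ 7: [(14,7) (14,32/11) (16,40/11) (16,7)]
5. Canonical ring: [(14,32/11) (16,40/11) (16,7) (14,7)]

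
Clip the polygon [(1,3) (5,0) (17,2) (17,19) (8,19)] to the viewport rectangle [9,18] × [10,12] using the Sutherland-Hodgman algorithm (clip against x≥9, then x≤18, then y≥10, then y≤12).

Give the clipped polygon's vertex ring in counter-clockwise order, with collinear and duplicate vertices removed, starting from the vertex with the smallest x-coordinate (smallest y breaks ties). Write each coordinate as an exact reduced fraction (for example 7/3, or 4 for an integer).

Clipped polygon: [(9,10) (17,10) (17,12) (9,12)]

1. After x ≥ 9: [(9,2/3) (17,2) (17,19) (9,19)]
2. After x ≤ 18: [(9,2/3) (17,2) (17,19) (9,19)]
3. After y ≥ 10: [(9,10) (17,10) (17,19) (9,19)]
4. After y ≤ 12: [(9,12) (9,10) (17,10) (17,12)]
5. Canonical ring: [(9,10) (17,10) (17,12) (9,12)]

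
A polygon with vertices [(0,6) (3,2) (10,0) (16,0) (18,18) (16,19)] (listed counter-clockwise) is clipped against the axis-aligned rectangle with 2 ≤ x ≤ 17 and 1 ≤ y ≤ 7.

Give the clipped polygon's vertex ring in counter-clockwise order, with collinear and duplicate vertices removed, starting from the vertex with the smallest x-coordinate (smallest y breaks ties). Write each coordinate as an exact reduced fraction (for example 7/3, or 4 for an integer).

1. After x ≥ 2: [(2,61/8) (2,10/3) (3,2) (10,0) (16,0) (18,18) (16,19)]
2. After x ≤ 17: [(2,61/8) (2,10/3) (3,2) (10,0) (16,0) (17,9) (17,37/2) (16,19)]
3. After y ≥ 1: [(2,61/8) (2,10/3) (3,2) (13/2,1) (145/9,1) (17,9) (17,37/2) (16,19)]
4. After y ≤ 7: [(2,7) (2,10/3) (3,2) (13/2,1) (145/9,1) (151/9,7)]
5. Canonical ring: [(2,10/3) (3,2) (13/2,1) (145/9,1) (151/9,7) (2,7)]

Clipped polygon: [(2,10/3) (3,2) (13/2,1) (145/9,1) (151/9,7) (2,7)]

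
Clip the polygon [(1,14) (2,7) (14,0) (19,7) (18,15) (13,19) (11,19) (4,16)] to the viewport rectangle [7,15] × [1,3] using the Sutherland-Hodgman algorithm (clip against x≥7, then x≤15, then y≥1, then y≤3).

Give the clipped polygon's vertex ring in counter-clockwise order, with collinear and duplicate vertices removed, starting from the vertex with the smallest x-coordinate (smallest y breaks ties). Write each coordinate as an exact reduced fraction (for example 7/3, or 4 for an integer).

Clipped polygon: [(62/7,3) (86/7,1) (103/7,1) (15,7/5) (15,3)]

1. After x ≥ 7: [(7,49/12) (14,0) (19,7) (18,15) (13,19) (11,19) (7,121/7)]
2. After x ≤ 15: [(7,49/12) (14,0) (15,7/5) (15,87/5) (13,19) (11,19) (7,121/7)]
3. After y ≥ 1: [(7,49/12) (86/7,1) (103/7,1) (15,7/5) (15,87/5) (13,19) (11,19) (7,121/7)]
4. After y ≤ 3: [(62/7,3) (86/7,1) (103/7,1) (15,7/5) (15,3)]
5. Canonical ring: [(62/7,3) (86/7,1) (103/7,1) (15,7/5) (15,3)]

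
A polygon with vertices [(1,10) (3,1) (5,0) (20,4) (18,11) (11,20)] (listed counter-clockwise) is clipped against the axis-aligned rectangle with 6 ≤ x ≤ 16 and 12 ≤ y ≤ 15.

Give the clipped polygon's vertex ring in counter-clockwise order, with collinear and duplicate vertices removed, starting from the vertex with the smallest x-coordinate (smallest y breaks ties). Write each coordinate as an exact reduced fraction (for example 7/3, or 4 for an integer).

Clipped polygon: [(6,12) (16,12) (16,95/7) (134/9,15) (6,15)]

1. After x ≥ 6: [(6,15) (6,4/15) (20,4) (18,11) (11,20)]
2. After x ≤ 16: [(6,15) (6,4/15) (16,44/15) (16,95/7) (11,20)]
3. After y ≥ 12: [(6,15) (6,12) (16,12) (16,95/7) (11,20)]
4. After y ≤ 15: [(6,15) (6,15) (6,12) (16,12) (16,95/7) (134/9,15)]
5. Canonical ring: [(6,12) (16,12) (16,95/7) (134/9,15) (6,15)]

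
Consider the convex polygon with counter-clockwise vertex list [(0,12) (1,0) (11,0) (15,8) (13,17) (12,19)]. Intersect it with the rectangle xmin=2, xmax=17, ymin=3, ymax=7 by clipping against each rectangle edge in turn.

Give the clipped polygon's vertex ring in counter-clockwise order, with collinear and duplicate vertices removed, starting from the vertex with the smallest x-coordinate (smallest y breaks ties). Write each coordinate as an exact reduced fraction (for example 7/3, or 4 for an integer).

Clipped polygon: [(2,3) (25/2,3) (29/2,7) (2,7)]

1. After x ≥ 2: [(2,79/6) (2,0) (11,0) (15,8) (13,17) (12,19)]
2. After x ≤ 17: [(2,79/6) (2,0) (11,0) (15,8) (13,17) (12,19)]
3. After y ≥ 3: [(2,79/6) (2,3) (25/2,3) (15,8) (13,17) (12,19)]
4. After y ≤ 7: [(2,7) (2,3) (25/2,3) (29/2,7)]
5. Canonical ring: [(2,3) (25/2,3) (29/2,7) (2,7)]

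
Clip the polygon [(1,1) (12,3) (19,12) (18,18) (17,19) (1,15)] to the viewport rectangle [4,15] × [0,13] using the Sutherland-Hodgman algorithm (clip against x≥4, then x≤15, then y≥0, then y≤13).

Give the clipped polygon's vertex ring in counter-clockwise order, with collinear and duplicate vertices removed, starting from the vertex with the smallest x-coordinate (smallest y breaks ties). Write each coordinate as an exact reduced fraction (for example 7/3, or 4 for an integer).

1. After x ≥ 4: [(4,17/11) (12,3) (19,12) (18,18) (17,19) (4,63/4)]
2. After x ≤ 15: [(4,17/11) (12,3) (15,48/7) (15,37/2) (4,63/4)]
3. After y ≥ 0: [(4,17/11) (12,3) (15,48/7) (15,37/2) (4,63/4)]
4. After y ≤ 13: [(4,13) (4,17/11) (12,3) (15,48/7) (15,13)]
5. Canonical ring: [(4,17/11) (12,3) (15,48/7) (15,13) (4,13)]

Clipped polygon: [(4,17/11) (12,3) (15,48/7) (15,13) (4,13)]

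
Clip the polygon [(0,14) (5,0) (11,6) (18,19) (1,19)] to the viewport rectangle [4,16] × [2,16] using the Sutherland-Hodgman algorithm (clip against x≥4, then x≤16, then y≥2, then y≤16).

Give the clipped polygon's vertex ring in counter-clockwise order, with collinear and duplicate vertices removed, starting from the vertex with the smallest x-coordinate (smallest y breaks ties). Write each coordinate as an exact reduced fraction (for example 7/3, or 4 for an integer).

Clipped polygon: [(4,14/5) (30/7,2) (7,2) (11,6) (16,107/7) (16,16) (4,16)]

1. After x ≥ 4: [(4,14/5) (5,0) (11,6) (18,19) (4,19)]
2. After x ≤ 16: [(4,14/5) (5,0) (11,6) (16,107/7) (16,19) (4,19)]
3. After y ≥ 2: [(4,14/5) (30/7,2) (7,2) (11,6) (16,107/7) (16,19) (4,19)]
4. After y ≤ 16: [(4,16) (4,14/5) (30/7,2) (7,2) (11,6) (16,107/7) (16,16)]
5. Canonical ring: [(4,14/5) (30/7,2) (7,2) (11,6) (16,107/7) (16,16) (4,16)]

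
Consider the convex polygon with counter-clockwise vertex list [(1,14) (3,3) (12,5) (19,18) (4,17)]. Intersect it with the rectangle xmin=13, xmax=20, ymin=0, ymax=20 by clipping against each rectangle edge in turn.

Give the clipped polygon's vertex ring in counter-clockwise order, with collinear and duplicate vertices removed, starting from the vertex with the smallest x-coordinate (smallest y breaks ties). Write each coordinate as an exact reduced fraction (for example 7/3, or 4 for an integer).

1. After x ≥ 13: [(13,48/7) (19,18) (13,88/5)]
2. After x ≤ 20: [(13,48/7) (19,18) (13,88/5)]
3. After y ≥ 0: [(13,48/7) (19,18) (13,88/5)]
4. After y ≤ 20: [(13,48/7) (19,18) (13,88/5)]
5. Canonical ring: [(13,48/7) (19,18) (13,88/5)]

Clipped polygon: [(13,48/7) (19,18) (13,88/5)]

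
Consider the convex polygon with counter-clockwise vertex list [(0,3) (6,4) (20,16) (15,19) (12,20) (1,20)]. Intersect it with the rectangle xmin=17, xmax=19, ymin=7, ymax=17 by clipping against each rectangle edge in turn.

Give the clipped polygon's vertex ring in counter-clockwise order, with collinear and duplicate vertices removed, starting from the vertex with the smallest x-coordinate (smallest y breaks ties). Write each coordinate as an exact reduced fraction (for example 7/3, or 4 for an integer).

Clipped polygon: [(17,94/7) (19,106/7) (19,83/5) (55/3,17) (17,17)]

1. After x ≥ 17: [(17,94/7) (20,16) (17,89/5)]
2. After x ≤ 19: [(17,94/7) (19,106/7) (19,83/5) (17,89/5)]
3. After y ≥ 7: [(17,94/7) (19,106/7) (19,83/5) (17,89/5)]
4. After y ≤ 17: [(17,17) (17,94/7) (19,106/7) (19,83/5) (55/3,17)]
5. Canonical ring: [(17,94/7) (19,106/7) (19,83/5) (55/3,17) (17,17)]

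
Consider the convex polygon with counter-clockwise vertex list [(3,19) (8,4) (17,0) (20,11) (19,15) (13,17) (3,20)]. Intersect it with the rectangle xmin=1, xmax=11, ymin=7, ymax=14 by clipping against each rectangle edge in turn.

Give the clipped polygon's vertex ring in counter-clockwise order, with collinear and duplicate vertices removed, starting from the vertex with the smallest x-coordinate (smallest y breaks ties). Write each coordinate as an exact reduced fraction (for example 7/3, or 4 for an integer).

1. After x ≥ 1: [(3,19) (8,4) (17,0) (20,11) (19,15) (13,17) (3,20)]
2. After x ≤ 11: [(3,19) (8,4) (11,8/3) (11,88/5) (3,20)]
3. After y ≥ 7: [(3,19) (7,7) (11,7) (11,88/5) (3,20)]
4. After y ≤ 14: [(14/3,14) (7,7) (11,7) (11,14)]
5. Canonical ring: [(14/3,14) (7,7) (11,7) (11,14)]

Clipped polygon: [(14/3,14) (7,7) (11,7) (11,14)]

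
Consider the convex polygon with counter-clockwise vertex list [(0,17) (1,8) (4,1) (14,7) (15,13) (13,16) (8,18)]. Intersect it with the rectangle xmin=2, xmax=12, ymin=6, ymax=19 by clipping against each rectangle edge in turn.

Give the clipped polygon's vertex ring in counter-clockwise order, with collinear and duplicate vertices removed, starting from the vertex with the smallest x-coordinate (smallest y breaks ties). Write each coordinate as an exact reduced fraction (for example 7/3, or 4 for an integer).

Clipped polygon: [(2,6) (12,6) (12,82/5) (8,18) (2,69/4)]

1. After x ≥ 2: [(2,69/4) (2,17/3) (4,1) (14,7) (15,13) (13,16) (8,18)]
2. After x ≤ 12: [(2,69/4) (2,17/3) (4,1) (12,29/5) (12,82/5) (8,18)]
3. After y ≥ 6: [(2,69/4) (2,6) (12,6) (12,82/5) (8,18)]
4. After y ≤ 19: [(2,69/4) (2,6) (12,6) (12,82/5) (8,18)]
5. Canonical ring: [(2,6) (12,6) (12,82/5) (8,18) (2,69/4)]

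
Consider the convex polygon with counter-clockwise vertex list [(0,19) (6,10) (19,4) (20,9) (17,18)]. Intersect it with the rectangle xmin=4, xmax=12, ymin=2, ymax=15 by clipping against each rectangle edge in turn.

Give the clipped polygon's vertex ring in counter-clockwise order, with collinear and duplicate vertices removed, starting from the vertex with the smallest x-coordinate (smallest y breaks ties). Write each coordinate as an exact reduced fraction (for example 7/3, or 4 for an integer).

1. After x ≥ 4: [(4,319/17) (4,13) (6,10) (19,4) (20,9) (17,18)]
2. After x ≤ 12: [(12,311/17) (4,319/17) (4,13) (6,10) (12,94/13)]
3. After y ≥ 2: [(12,311/17) (4,319/17) (4,13) (6,10) (12,94/13)]
4. After y ≤ 15: [(12,15) (4,15) (4,13) (6,10) (12,94/13)]
5. Canonical ring: [(4,13) (6,10) (12,94/13) (12,15) (4,15)]

Clipped polygon: [(4,13) (6,10) (12,94/13) (12,15) (4,15)]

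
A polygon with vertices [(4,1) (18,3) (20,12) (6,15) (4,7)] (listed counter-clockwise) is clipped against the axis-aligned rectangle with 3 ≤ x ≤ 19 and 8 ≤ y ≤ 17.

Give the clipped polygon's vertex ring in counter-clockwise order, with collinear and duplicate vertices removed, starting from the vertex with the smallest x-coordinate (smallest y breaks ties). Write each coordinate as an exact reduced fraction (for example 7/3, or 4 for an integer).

1. After x ≥ 3: [(4,1) (18,3) (20,12) (6,15) (4,7)]
2. After x ≤ 19: [(4,1) (18,3) (19,15/2) (19,171/14) (6,15) (4,7)]
3. After y ≥ 8: [(19,8) (19,171/14) (6,15) (17/4,8)]
4. After y ≤ 17: [(19,8) (19,171/14) (6,15) (17/4,8)]
5. Canonical ring: [(17/4,8) (19,8) (19,171/14) (6,15)]

Clipped polygon: [(17/4,8) (19,8) (19,171/14) (6,15)]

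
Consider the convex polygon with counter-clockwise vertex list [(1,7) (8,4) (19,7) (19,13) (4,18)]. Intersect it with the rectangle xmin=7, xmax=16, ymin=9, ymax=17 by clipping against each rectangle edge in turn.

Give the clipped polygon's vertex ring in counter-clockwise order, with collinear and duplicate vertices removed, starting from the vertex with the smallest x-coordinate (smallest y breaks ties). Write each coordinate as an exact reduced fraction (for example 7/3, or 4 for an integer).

Clipped polygon: [(7,9) (16,9) (16,14) (7,17)]

1. After x ≥ 7: [(7,31/7) (8,4) (19,7) (19,13) (7,17)]
2. After x ≤ 16: [(7,31/7) (8,4) (16,68/11) (16,14) (7,17)]
3. After y ≥ 9: [(7,9) (16,9) (16,14) (7,17)]
4. After y ≤ 17: [(7,9) (16,9) (16,14) (7,17)]
5. Canonical ring: [(7,9) (16,9) (16,14) (7,17)]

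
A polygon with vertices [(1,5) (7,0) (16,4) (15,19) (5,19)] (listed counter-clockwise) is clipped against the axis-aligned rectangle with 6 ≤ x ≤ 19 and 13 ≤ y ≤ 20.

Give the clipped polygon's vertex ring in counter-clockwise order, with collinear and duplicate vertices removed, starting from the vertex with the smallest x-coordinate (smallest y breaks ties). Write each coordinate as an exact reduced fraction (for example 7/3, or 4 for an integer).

1. After x ≥ 6: [(6,5/6) (7,0) (16,4) (15,19) (6,19)]
2. After x ≤ 19: [(6,5/6) (7,0) (16,4) (15,19) (6,19)]
3. After y ≥ 13: [(6,13) (77/5,13) (15,19) (6,19)]
4. After y ≤ 20: [(6,13) (77/5,13) (15,19) (6,19)]
5. Canonical ring: [(6,13) (77/5,13) (15,19) (6,19)]

Clipped polygon: [(6,13) (77/5,13) (15,19) (6,19)]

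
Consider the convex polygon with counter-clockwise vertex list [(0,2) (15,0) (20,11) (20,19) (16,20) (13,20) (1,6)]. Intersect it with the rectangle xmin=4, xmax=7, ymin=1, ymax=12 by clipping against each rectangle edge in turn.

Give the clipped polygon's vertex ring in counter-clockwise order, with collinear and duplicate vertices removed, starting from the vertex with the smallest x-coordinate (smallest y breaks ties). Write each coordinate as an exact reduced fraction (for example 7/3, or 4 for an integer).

1. After x ≥ 4: [(4,22/15) (15,0) (20,11) (20,19) (16,20) (13,20) (4,19/2)]
2. After x ≤ 7: [(4,22/15) (7,16/15) (7,13) (4,19/2)]
3. After y ≥ 1: [(4,22/15) (7,16/15) (7,13) (4,19/2)]
4. After y ≤ 12: [(4,22/15) (7,16/15) (7,12) (43/7,12) (4,19/2)]
5. Canonical ring: [(4,22/15) (7,16/15) (7,12) (43/7,12) (4,19/2)]

Clipped polygon: [(4,22/15) (7,16/15) (7,12) (43/7,12) (4,19/2)]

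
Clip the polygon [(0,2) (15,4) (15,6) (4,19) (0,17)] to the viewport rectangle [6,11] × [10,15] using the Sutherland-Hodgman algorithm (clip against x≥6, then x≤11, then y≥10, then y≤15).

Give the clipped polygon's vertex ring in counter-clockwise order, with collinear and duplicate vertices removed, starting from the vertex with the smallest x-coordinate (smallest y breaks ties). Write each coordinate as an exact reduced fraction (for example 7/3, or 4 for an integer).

1. After x ≥ 6: [(6,14/5) (15,4) (15,6) (6,183/11)]
2. After x ≤ 11: [(6,14/5) (11,52/15) (11,118/11) (6,183/11)]
3. After y ≥ 10: [(6,10) (11,10) (11,118/11) (6,183/11)]
4. After y ≤ 15: [(6,15) (6,10) (11,10) (11,118/11) (96/13,15)]
5. Canonical ring: [(6,10) (11,10) (11,118/11) (96/13,15) (6,15)]

Clipped polygon: [(6,10) (11,10) (11,118/11) (96/13,15) (6,15)]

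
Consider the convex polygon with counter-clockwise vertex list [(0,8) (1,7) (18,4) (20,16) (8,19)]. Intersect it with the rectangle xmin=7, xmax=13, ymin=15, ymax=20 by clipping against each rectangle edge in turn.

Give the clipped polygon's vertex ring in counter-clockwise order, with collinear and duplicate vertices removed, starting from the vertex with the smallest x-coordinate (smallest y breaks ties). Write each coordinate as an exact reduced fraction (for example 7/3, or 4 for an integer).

1. After x ≥ 7: [(7,141/8) (7,101/17) (18,4) (20,16) (8,19)]
2. After x ≤ 13: [(7,141/8) (7,101/17) (13,83/17) (13,71/4) (8,19)]
3. After y ≥ 15: [(7,141/8) (7,15) (13,15) (13,71/4) (8,19)]
4. After y ≤ 20: [(7,141/8) (7,15) (13,15) (13,71/4) (8,19)]
5. Canonical ring: [(7,15) (13,15) (13,71/4) (8,19) (7,141/8)]

Clipped polygon: [(7,15) (13,15) (13,71/4) (8,19) (7,141/8)]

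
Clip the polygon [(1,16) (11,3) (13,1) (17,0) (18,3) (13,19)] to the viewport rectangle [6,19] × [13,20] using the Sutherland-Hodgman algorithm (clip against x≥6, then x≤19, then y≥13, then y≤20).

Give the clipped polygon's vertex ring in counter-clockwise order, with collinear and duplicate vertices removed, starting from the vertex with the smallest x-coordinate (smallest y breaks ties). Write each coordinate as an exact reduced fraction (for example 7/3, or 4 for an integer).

Clipped polygon: [(6,13) (119/8,13) (13,19) (6,69/4)]

1. After x ≥ 6: [(6,69/4) (6,19/2) (11,3) (13,1) (17,0) (18,3) (13,19)]
2. After x ≤ 19: [(6,69/4) (6,19/2) (11,3) (13,1) (17,0) (18,3) (13,19)]
3. After y ≥ 13: [(6,69/4) (6,13) (119/8,13) (13,19)]
4. After y ≤ 20: [(6,69/4) (6,13) (119/8,13) (13,19)]
5. Canonical ring: [(6,13) (119/8,13) (13,19) (6,69/4)]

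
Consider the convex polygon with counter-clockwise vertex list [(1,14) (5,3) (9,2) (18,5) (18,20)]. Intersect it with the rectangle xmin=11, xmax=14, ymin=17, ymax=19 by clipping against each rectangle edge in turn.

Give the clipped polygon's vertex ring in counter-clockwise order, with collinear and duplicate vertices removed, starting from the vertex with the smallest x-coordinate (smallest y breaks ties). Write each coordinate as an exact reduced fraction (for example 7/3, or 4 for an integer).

Clipped polygon: [(11,17) (14,17) (14,316/17) (11,298/17)]

1. After x ≥ 11: [(11,298/17) (11,8/3) (18,5) (18,20)]
2. After x ≤ 14: [(14,316/17) (11,298/17) (11,8/3) (14,11/3)]
3. After y ≥ 17: [(14,17) (14,316/17) (11,298/17) (11,17)]
4. After y ≤ 19: [(14,17) (14,316/17) (11,298/17) (11,17)]
5. Canonical ring: [(11,17) (14,17) (14,316/17) (11,298/17)]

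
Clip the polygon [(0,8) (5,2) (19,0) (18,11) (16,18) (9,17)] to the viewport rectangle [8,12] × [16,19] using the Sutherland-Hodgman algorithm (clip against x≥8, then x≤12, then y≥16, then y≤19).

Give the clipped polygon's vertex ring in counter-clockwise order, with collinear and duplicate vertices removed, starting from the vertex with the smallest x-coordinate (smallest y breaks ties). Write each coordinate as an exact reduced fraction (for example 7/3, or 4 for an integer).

Clipped polygon: [(8,16) (12,16) (12,122/7) (9,17)]

1. After x ≥ 8: [(8,16) (8,11/7) (19,0) (18,11) (16,18) (9,17)]
2. After x ≤ 12: [(8,16) (8,11/7) (12,1) (12,122/7) (9,17)]
3. After y ≥ 16: [(8,16) (8,16) (12,16) (12,122/7) (9,17)]
4. After y ≤ 19: [(8,16) (8,16) (12,16) (12,122/7) (9,17)]
5. Canonical ring: [(8,16) (12,16) (12,122/7) (9,17)]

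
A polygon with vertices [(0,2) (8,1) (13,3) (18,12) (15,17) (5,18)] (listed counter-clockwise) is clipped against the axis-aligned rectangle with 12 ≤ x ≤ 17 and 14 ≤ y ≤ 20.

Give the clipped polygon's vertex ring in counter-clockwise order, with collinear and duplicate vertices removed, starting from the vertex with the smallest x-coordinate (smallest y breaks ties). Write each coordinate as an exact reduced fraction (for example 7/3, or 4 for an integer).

1. After x ≥ 12: [(12,13/5) (13,3) (18,12) (15,17) (12,173/10)]
2. After x ≤ 17: [(12,13/5) (13,3) (17,51/5) (17,41/3) (15,17) (12,173/10)]
3. After y ≥ 14: [(12,14) (84/5,14) (15,17) (12,173/10)]
4. After y ≤ 20: [(12,14) (84/5,14) (15,17) (12,173/10)]
5. Canonical ring: [(12,14) (84/5,14) (15,17) (12,173/10)]

Clipped polygon: [(12,14) (84/5,14) (15,17) (12,173/10)]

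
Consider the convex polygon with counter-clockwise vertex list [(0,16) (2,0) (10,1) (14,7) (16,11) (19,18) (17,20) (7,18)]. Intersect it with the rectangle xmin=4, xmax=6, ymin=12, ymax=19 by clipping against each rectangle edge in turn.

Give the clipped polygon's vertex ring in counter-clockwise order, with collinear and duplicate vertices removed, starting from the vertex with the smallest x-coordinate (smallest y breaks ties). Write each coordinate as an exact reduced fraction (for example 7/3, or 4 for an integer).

Clipped polygon: [(4,12) (6,12) (6,124/7) (4,120/7)]

1. After x ≥ 4: [(4,120/7) (4,1/4) (10,1) (14,7) (16,11) (19,18) (17,20) (7,18)]
2. After x ≤ 6: [(6,124/7) (4,120/7) (4,1/4) (6,1/2)]
3. After y ≥ 12: [(6,12) (6,124/7) (4,120/7) (4,12)]
4. After y ≤ 19: [(6,12) (6,124/7) (4,120/7) (4,12)]
5. Canonical ring: [(4,12) (6,12) (6,124/7) (4,120/7)]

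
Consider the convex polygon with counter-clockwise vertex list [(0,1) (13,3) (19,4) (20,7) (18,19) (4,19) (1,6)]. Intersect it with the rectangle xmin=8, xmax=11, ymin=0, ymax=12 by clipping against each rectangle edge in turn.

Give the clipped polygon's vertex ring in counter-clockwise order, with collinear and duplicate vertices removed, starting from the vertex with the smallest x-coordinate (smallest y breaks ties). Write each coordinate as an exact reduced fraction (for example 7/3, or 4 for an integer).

Clipped polygon: [(8,29/13) (11,35/13) (11,12) (8,12)]

1. After x ≥ 8: [(8,29/13) (13,3) (19,4) (20,7) (18,19) (8,19)]
2. After x ≤ 11: [(8,29/13) (11,35/13) (11,19) (8,19)]
3. After y ≥ 0: [(8,29/13) (11,35/13) (11,19) (8,19)]
4. After y ≤ 12: [(8,12) (8,29/13) (11,35/13) (11,12)]
5. Canonical ring: [(8,29/13) (11,35/13) (11,12) (8,12)]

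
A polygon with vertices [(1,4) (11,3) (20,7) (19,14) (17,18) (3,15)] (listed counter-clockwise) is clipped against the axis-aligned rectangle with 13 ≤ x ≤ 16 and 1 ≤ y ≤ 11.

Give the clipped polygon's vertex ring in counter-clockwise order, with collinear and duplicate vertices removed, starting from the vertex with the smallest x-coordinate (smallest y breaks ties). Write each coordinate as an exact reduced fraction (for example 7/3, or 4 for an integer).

Clipped polygon: [(13,35/9) (16,47/9) (16,11) (13,11)]

1. After x ≥ 13: [(13,35/9) (20,7) (19,14) (17,18) (13,120/7)]
2. After x ≤ 16: [(13,35/9) (16,47/9) (16,249/14) (13,120/7)]
3. After y ≥ 1: [(13,35/9) (16,47/9) (16,249/14) (13,120/7)]
4. After y ≤ 11: [(13,11) (13,35/9) (16,47/9) (16,11)]
5. Canonical ring: [(13,35/9) (16,47/9) (16,11) (13,11)]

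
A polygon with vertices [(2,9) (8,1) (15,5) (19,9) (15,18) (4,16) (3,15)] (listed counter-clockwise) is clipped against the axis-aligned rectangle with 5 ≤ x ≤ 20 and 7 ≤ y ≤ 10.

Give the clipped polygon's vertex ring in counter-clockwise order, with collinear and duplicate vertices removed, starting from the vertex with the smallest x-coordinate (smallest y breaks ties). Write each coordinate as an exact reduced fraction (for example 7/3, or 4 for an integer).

Clipped polygon: [(5,7) (17,7) (19,9) (167/9,10) (5,10)]

1. After x ≥ 5: [(5,5) (8,1) (15,5) (19,9) (15,18) (5,178/11)]
2. After x ≤ 20: [(5,5) (8,1) (15,5) (19,9) (15,18) (5,178/11)]
3. After y ≥ 7: [(5,7) (17,7) (19,9) (15,18) (5,178/11)]
4. After y ≤ 10: [(5,10) (5,7) (17,7) (19,9) (167/9,10)]
5. Canonical ring: [(5,7) (17,7) (19,9) (167/9,10) (5,10)]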